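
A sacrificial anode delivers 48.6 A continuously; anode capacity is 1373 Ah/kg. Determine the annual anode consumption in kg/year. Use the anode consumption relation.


Annual consumption = current * hours per year / capacity
Rate = 48.6 * 8760 / 1373 = 310.1 kg/year

310.1 kg/year


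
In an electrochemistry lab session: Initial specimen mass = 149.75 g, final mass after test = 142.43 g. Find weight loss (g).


Weight loss = initial − final
WL = 149.75 − 142.43 = 7.32 g

7.32 g


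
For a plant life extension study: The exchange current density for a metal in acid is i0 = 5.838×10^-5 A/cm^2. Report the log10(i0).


i0 = 5.838×10^-5 A/cm^2
log10(i0) = -4.234

-4.234


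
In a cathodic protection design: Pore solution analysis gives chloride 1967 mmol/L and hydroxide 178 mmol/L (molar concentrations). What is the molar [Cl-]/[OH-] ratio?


Threshold parameter = [Cl-] / [OH-] (molar basis; both in mmol/L, so units cancel)
Ratio = 1967 / 178 = 11.05

11.05


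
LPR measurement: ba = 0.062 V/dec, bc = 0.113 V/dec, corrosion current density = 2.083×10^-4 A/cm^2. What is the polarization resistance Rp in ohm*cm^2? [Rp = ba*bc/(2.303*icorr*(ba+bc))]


Apply the Stern-Geary equation: Rp = ba*bc / (2.303*icorr*(ba+bc))
ba*bc = 0.062*0.113 = 0.007006
ba+bc = 0.175; 2.303*icorr*(ba+bc) = 2.303*2.083×10^-4*0.175 = 8.3950107×10^-5
Rp = 0.007006 / 8.3950107×10^-5 = 83.5 ohm*cm^2

83.5 ohm*cm^2


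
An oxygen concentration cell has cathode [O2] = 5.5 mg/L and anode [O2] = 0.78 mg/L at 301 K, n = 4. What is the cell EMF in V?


Apply the Nernst concentration-cell relation: E = (RT/nF)*ln(C_cathode/C_anode)
RT/nF = 8.314*301/(4*96485) = 0.0064842 V
ln(5.5/0.78) = 1.95321
E = 0.0064842 * 1.95321 = 0.01267 V

0.01267 V


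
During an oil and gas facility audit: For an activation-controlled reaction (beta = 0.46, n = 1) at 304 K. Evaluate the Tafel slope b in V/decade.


Apply the Tafel slope relation: b = 2.303*R*T/(beta*n*F)
Numerator: 2.303 * 8.314 * 304 = 5820.73
Denominator: 0.46 * 1 * 96485 = 44383.1
b = 5820.73 / 44383.1 = 0.1311 V/decade

0.1311 V/decade


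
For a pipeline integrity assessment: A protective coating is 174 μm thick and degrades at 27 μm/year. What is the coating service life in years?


Service life = thickness / degradation rate
Life = 174 / 27 = 6.4 years

6.4 years


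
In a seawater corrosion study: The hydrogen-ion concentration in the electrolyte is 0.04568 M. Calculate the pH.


pH = −log10[H+]
pH = −log10(0.04568) = 1.34

1.34


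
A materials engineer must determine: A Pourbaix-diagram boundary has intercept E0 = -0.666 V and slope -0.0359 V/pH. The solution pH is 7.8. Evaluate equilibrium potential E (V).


Apply the Pourbaix line equation: E = E0 + slope*pH
E = -0.666 + (-0.0359)*7.8 = -0.666 + (-0.28002) = -0.94602 V
Rounded to 3 decimal places: E = -0.946 V

-0.946 V


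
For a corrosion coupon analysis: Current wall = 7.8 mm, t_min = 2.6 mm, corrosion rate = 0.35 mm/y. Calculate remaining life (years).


Apply the remaining-life relation: RL = (t_current − t_min) / CR
RL = (7.8 − 2.6) / 0.35 = 5.2 / 0.35 = 14.9 years

14.9 years


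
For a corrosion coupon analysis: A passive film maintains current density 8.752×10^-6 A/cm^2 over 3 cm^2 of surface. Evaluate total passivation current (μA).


I = i_pass * A, then convert A → μA (×10^6)
I = 8.752×10^-6 * 3 * 10^6 = 26.26 μA

26.26 μA


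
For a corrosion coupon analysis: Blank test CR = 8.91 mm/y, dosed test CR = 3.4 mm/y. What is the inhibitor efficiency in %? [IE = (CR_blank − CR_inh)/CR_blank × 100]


Apply the inhibitor-efficiency definition: IE = (CR_blank − CR_inh)/CR_blank × 100
IE = (8.91 − 3.4) / 8.91 × 100
IE = 5.51 / 8.91 × 100 = 61.8 %

61.8 %


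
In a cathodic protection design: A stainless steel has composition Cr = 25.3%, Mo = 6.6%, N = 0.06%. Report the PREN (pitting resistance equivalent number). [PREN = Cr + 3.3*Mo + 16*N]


Apply the PREN formula: PREN = Cr + 3.3*Mo + 16*N
PREN = 25.3 + 3.3*6.6 + 16*0.06
PREN = 25.3 + 21.78 + 0.96 = 48.04

48.04


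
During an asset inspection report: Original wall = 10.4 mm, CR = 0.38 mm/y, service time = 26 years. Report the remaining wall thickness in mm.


Remaining wall = original − CR × time
t = 10.4 − 0.38*26 = 10.4 − 9.88 = 0.52 mm

0.52 mm


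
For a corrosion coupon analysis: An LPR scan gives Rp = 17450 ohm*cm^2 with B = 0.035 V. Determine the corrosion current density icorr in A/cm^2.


Apply the Stern-Geary relation: icorr = B / Rp
icorr = 0.035 / 17450 = 2.006×10^-6 A/cm^2

2.006×10^-6 A/cm^2


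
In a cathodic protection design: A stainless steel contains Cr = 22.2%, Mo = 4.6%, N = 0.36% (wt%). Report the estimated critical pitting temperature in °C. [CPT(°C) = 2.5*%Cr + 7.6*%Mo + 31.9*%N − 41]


Apply the ASTM G48 empirical CPT estimate: CPT(°C) = 2.5*%Cr + 7.6*%Mo + 31.9*%N − 41
2.5*22.2 = 55.5; 7.6*4.6 = 34.96; 31.9*0.36 = 11.484
CPT = 55.5 + 34.96 + 11.484 − 41 = 60.944 °C
Rounded to 0.1 °C: CPT ≈ 60.9 °C

60.9 °C


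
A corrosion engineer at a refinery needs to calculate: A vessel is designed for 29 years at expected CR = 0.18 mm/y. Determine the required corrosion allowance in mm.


Corrosion allowance = CR × design life
CA = 0.18 * 29 = 5.22 mm

5.22 mm


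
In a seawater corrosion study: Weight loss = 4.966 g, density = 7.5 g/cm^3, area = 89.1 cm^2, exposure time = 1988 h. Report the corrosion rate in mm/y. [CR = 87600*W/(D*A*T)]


Apply the mm/y weight-loss relation: CR = 87600 * W / (D * A * T)
Numerator: 87600 * 4.966 = 435021.6
Denominator: 7.5 * 89.1 * 1988 = 1328481.0
CR = 435021.6 / 1328481.0 = 0.32746 mm/y

0.32746 mm/y


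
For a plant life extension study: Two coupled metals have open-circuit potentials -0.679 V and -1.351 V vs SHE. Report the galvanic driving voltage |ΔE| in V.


Driving voltage is the absolute potential difference.
|ΔE| = |-0.679 − (-1.351)| = 0.672 V

0.672 V


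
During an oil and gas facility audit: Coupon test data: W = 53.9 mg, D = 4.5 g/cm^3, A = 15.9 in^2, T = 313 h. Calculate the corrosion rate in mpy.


Apply the mpy weight-loss relation: CR = 534 * W / (D * A * T)
Numerator: 534 * 53.9 = 28782.6
Denominator: 4.5 * 15.9 * 313 = 22395.15
CR = 28782.6 / 22395.15 = 1.2852 mpy

1.2852 mpy


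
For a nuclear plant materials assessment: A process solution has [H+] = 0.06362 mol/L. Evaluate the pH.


pH = −log10[H+]
pH = −log10(0.06362) = 1.2

1.2


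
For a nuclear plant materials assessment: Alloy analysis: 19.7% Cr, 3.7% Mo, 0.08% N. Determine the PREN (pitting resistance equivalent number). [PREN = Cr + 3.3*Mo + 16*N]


Apply the PREN formula: PREN = Cr + 3.3*Mo + 16*N
PREN = 19.7 + 3.3*3.7 + 16*0.08
PREN = 19.7 + 12.21 + 1.28 = 33.19

33.19


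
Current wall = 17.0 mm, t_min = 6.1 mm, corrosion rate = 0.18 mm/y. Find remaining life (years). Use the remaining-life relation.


Apply the remaining-life relation: RL = (t_current − t_min) / CR
RL = (17.0 − 6.1) / 0.18 = 10.9 / 0.18 = 60.6 years

60.6 years


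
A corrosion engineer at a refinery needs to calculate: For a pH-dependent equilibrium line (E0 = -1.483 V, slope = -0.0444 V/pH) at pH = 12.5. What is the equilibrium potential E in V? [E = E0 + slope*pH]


Apply the Pourbaix line equation: E = E0 + slope*pH
E = -1.483 + (-0.0444)*12.5 = -1.483 + (-0.555) = -2.038 V
Rounded to 4 decimal places: E = -2.0380 V

-2.0380 V


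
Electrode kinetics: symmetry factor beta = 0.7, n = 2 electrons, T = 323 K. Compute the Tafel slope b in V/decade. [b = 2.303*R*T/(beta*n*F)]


Apply the Tafel slope relation: b = 2.303*R*T/(beta*n*F)
Numerator: 2.303 * 8.314 * 323 = 6184.53
Denominator: 0.7 * 2 * 96485 = 135079.0
b = 6184.53 / 135079.0 = 0.0458 V/decade

0.0458 V/decade


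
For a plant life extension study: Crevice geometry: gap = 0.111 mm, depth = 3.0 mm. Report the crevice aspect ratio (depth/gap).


Aspect ratio = depth / gap
Ratio = 3.0 / 0.111 = 27.0

27.0


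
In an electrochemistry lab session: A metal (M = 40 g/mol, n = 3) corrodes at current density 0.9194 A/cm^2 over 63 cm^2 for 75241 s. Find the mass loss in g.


Apply Faraday's law: m = i*A*t*M / (n*F)
Total charge passed Q = i*A*t = 0.9194*63*75241 = 4358124.2502 C
m = Q*M/(n*F) = 4358124.2502*40/(3*96485) = 602.2524 g

602.2524 g


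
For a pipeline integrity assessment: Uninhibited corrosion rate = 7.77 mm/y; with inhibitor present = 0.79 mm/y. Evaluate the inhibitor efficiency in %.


Apply the inhibitor-efficiency definition: IE = (CR_blank − CR_inh)/CR_blank × 100
IE = (7.77 − 0.79) / 7.77 × 100
IE = 6.98 / 7.77 × 100 = 89.8 %

89.8 %


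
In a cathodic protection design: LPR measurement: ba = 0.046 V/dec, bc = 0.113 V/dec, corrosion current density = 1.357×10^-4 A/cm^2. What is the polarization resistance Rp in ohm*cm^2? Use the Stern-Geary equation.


Apply the Stern-Geary equation: Rp = ba*bc / (2.303*icorr*(ba+bc))
ba*bc = 0.046*0.113 = 0.005198
ba+bc = 0.159; 2.303*icorr*(ba+bc) = 2.303*1.357×10^-4*0.159 = 4.9690219×10^-5
Rp = 0.005198 / 4.9690219×10^-5 = 104.61 ohm*cm^2

104.61 ohm*cm^2


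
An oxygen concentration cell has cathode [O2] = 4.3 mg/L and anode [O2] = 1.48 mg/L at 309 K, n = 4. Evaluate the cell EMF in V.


Apply the Nernst concentration-cell relation: E = (RT/nF)*ln(C_cathode/C_anode)
RT/nF = 8.314*309/(4*96485) = 0.00665654 V
ln(4.3/1.48) = 1.06657
E = 0.00665654 * 1.06657 = 0.0071 V

0.0071 V


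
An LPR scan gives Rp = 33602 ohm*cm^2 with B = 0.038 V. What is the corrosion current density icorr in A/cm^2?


Apply the Stern-Geary relation: icorr = B / Rp
icorr = 0.038 / 33602 = 1.131×10^-6 A/cm^2

1.131×10^-6 A/cm^2


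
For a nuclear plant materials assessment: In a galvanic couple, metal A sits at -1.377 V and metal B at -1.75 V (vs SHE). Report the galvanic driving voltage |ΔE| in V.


Driving voltage is the absolute potential difference.
|ΔE| = |-1.377 − (-1.75)| = 0.373 V

0.373 V


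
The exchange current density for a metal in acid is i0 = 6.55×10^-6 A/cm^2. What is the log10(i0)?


i0 = 6.55×10^-6 A/cm^2
log10(i0) = -5.184

-5.184


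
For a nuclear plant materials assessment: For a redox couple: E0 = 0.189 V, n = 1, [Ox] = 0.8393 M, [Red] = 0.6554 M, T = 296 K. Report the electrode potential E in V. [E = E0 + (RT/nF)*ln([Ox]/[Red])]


Apply the Nernst equation: E = E0 + (RT/nF)*ln([Ox]/[Red])
Step 1: RT/nF = 8.314*296/(1*96485) = 0.02550598 V
Step 2: [Ox]/[Red] = 0.8393/0.6554 = 1.280592
Step 3: ln(1.280592) = 0.247322
Step 4: correction = 0.02550598 * 0.247322 = 0.006 V
E = 0.189 + 0.006 = 0.195 V

0.195 V


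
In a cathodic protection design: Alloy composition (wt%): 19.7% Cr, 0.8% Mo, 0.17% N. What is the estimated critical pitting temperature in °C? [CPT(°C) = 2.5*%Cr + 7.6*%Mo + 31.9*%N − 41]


Apply the ASTM G48 empirical CPT estimate: CPT(°C) = 2.5*%Cr + 7.6*%Mo + 31.9*%N − 41
2.5*19.7 = 49.25; 7.6*0.8 = 6.08; 31.9*0.17 = 5.423
CPT = 49.25 + 6.08 + 5.423 − 41 = 19.753 °C
Rounded to 0.1 °C: CPT ≈ 19.8 °C

19.8 °C


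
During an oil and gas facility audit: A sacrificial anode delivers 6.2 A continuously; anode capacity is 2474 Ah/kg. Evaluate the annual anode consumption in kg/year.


Annual consumption = current * hours per year / capacity
Rate = 6.2 * 8760 / 2474 = 22.0 kg/year

22.0 kg/year


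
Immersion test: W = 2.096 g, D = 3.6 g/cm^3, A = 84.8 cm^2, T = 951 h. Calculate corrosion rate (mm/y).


Apply the mm/y weight-loss relation: CR = 87600 * W / (D * A * T)
Numerator: 87600 * 2.096 = 183609.6
Denominator: 3.6 * 84.8 * 951 = 290321.28
CR = 183609.6 / 290321.28 = 0.6324 mm/y

0.6324 mm/y


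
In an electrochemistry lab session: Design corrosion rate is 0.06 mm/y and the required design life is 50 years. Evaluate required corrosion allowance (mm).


Corrosion allowance = CR × design life
CA = 0.06 * 50 = 3.0 mm

3.0 mm


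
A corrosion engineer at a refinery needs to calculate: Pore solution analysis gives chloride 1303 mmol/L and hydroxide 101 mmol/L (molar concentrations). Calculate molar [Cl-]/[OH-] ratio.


Threshold parameter = [Cl-] / [OH-] (molar basis; both in mmol/L, so units cancel)
Ratio = 1303 / 101 = 12.9

12.9


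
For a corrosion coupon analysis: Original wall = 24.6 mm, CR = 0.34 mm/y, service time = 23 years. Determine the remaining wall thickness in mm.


Remaining wall = original − CR × time
t = 24.6 − 0.34*23 = 24.6 − 7.82 = 16.78 mm

16.78 mm


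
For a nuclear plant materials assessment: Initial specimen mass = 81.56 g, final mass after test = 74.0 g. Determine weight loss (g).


Weight loss = initial − final
WL = 81.56 − 74.0 = 7.56 g

7.56 g


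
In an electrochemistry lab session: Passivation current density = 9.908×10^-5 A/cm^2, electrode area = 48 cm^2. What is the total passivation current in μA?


I = i_pass * A, then convert A → μA (×10^6)
I = 9.908×10^-5 * 48 * 10^6 = 4755.84 μA

4755.84 μA


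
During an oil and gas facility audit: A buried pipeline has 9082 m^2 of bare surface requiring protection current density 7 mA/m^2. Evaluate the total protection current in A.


I = area * current density, then convert mA → A (÷1000)
I = 9082 * 7 / 1000 = 63.57 A

63.57 A


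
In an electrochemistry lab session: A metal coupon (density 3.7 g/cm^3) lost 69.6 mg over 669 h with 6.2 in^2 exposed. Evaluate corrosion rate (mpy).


Apply the mpy weight-loss relation: CR = 534 * W / (D * A * T)
Numerator: 534 * 69.6 = 37166.4
Denominator: 3.7 * 6.2 * 669 = 15346.86
CR = 37166.4 / 15346.86 = 2.4218 mpy

2.4218 mpy


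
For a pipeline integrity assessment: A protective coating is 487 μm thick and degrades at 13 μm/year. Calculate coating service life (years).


Service life = thickness / degradation rate
Life = 487 / 13 = 37.5 years

37.5 years


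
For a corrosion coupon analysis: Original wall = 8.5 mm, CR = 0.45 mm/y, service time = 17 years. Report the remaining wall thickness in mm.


Remaining wall = original − CR × time
t = 8.5 − 0.45*17 = 8.5 − 7.65 = 0.85 mm

0.85 mm


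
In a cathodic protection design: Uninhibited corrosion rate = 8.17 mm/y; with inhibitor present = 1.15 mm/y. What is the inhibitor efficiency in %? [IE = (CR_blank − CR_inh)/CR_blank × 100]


Apply the inhibitor-efficiency definition: IE = (CR_blank − CR_inh)/CR_blank × 100
IE = (8.17 − 1.15) / 8.17 × 100
IE = 7.02 / 8.17 × 100 = 85.9 %

85.9 %


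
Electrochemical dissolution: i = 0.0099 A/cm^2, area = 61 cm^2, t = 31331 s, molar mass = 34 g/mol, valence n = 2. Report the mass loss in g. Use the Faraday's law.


Apply Faraday's law: m = i*A*t*M / (n*F)
Total charge passed Q = i*A*t = 0.0099*61*31331 = 18920.7909 C
m = Q*M/(n*F) = 18920.7909*34/(2*96485) = 3.33371 g

3.33371 g


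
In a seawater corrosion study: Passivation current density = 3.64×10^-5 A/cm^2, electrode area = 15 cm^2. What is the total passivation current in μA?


I = i_pass * A, then convert A → μA (×10^6)
I = 3.64×10^-5 * 15 * 10^6 = 546.0 μA

546.0 μA


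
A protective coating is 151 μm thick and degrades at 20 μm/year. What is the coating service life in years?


Service life = thickness / degradation rate
Life = 151 / 20 = 7.6 years

7.6 years


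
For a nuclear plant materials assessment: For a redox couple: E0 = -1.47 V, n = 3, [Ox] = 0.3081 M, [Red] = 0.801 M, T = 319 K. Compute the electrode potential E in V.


Apply the Nernst equation: E = E0 + (RT/nF)*ln([Ox]/[Red])
Step 1: RT/nF = 8.314*319/(3*96485) = 0.00916262 V
Step 2: [Ox]/[Red] = 0.3081/0.801 = 0.384644
Step 3: ln(0.384644) = -0.955437
Step 4: correction = 0.00916262 * -0.955437 = -0.0088 V
E = -1.47 + -0.0088 = -1.4788 V

-1.4788 V


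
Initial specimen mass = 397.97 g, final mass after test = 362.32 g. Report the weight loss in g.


Weight loss = initial − final
WL = 397.97 − 362.32 = 35.65 g

35.65 g


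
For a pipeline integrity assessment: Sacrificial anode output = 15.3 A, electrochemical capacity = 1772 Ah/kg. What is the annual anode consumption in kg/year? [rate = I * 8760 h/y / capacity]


Annual consumption = current * hours per year / capacity
Rate = 15.3 * 8760 / 1772 = 75.6 kg/year

75.6 kg/year


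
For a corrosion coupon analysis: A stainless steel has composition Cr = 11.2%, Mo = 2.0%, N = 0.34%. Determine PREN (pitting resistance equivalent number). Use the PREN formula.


Apply the PREN formula: PREN = Cr + 3.3*Mo + 16*N
PREN = 11.2 + 3.3*2.0 + 16*0.34
PREN = 11.2 + 6.6 + 5.44 = 23.24

23.24


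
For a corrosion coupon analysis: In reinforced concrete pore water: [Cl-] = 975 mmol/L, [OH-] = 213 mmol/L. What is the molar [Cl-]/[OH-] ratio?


Threshold parameter = [Cl-] / [OH-] (molar basis; both in mmol/L, so units cancel)
Ratio = 975 / 213 = 4.58

4.58


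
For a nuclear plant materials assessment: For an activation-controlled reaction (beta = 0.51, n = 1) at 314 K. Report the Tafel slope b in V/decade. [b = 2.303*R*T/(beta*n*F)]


Apply the Tafel slope relation: b = 2.303*R*T/(beta*n*F)
Numerator: 2.303 * 8.314 * 314 = 6012.2
Denominator: 0.51 * 1 * 96485 = 49207.35
b = 6012.2 / 49207.35 = 0.1222 V/decade

0.1222 V/decade


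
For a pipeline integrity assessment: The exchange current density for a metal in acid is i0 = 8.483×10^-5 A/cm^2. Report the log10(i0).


i0 = 8.483×10^-5 A/cm^2
log10(i0) = -4.071

-4.071


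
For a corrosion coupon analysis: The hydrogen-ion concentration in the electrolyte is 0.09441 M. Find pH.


pH = −log10[H+]
pH = −log10(0.09441) = 1.02

1.02


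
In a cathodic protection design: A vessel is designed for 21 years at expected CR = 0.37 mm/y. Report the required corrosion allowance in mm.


Corrosion allowance = CR × design life
CA = 0.37 * 21 = 7.77 mm

7.77 mm


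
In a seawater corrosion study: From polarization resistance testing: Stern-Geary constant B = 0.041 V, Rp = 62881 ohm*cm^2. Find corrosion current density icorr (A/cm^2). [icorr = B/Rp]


Apply the Stern-Geary relation: icorr = B / Rp
icorr = 0.041 / 62881 = 6.52×10^-7 A/cm^2

6.52×10^-7 A/cm^2


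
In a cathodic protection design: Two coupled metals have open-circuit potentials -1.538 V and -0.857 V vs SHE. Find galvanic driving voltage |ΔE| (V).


Driving voltage is the absolute potential difference.
|ΔE| = |-1.538 − (-0.857)| = 0.681 V

0.681 V


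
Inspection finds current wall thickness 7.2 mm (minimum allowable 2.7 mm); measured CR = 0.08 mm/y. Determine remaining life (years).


Apply the remaining-life relation: RL = (t_current − t_min) / CR
RL = (7.2 − 2.7) / 0.08 = 4.5 / 0.08 = 56.3 years

56.3 years


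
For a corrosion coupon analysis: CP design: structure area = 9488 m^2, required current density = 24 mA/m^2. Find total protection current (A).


I = area * current density, then convert mA → A (÷1000)
I = 9488 * 24 / 1000 = 227.71 A

227.71 A


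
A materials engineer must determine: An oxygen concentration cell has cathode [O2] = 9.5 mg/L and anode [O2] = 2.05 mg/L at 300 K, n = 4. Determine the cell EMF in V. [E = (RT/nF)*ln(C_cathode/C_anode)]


Apply the Nernst concentration-cell relation: E = (RT/nF)*ln(C_cathode/C_anode)
RT/nF = 8.314*300/(4*96485) = 0.00646266 V
ln(9.5/2.05) = 1.53345
E = 0.00646266 * 1.53345 = 0.00991 V

0.00991 V


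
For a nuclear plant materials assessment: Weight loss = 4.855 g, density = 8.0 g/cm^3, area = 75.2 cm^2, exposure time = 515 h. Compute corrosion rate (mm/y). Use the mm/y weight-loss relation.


Apply the mm/y weight-loss relation: CR = 87600 * W / (D * A * T)
Numerator: 87600 * 4.855 = 425298.0
Denominator: 8.0 * 75.2 * 515 = 309824.0
CR = 425298.0 / 309824.0 = 1.37271 mm/y

1.37271 mm/y


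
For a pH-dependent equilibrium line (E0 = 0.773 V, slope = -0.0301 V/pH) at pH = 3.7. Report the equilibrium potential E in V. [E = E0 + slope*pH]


Apply the Pourbaix line equation: E = E0 + slope*pH
E = 0.773 + (-0.0301)*3.7 = 0.773 + (-0.11137) = 0.66163 V
Rounded to 3 decimal places: E = 0.662 V

0.662 V


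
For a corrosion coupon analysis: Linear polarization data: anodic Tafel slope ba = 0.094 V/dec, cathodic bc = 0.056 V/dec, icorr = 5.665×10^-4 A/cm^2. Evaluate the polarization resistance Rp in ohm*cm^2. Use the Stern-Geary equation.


Apply the Stern-Geary equation: Rp = ba*bc / (2.303*icorr*(ba+bc))
ba*bc = 0.094*0.056 = 0.005264
ba+bc = 0.15; 2.303*icorr*(ba+bc) = 2.303*5.665×10^-4*0.15 = 1.9569742×10^-4
Rp = 0.005264 / 1.9569742×10^-4 = 26.9 ohm*cm^2

26.9 ohm*cm^2


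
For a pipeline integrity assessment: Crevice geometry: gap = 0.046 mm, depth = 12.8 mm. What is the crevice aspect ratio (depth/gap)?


Aspect ratio = depth / gap
Ratio = 12.8 / 0.046 = 278.3

278.3


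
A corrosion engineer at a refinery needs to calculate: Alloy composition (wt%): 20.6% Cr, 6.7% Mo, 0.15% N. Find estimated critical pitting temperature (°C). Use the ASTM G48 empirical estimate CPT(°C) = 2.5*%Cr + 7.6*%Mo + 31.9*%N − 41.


Apply the ASTM G48 empirical CPT estimate: CPT(°C) = 2.5*%Cr + 7.6*%Mo + 31.9*%N − 41
2.5*20.6 = 51.5; 7.6*6.7 = 50.92; 31.9*0.15 = 4.785
CPT = 51.5 + 50.92 + 4.785 − 41 = 66.205 °C
Rounded to 0.1 °C: CPT ≈ 66.2 °C

66.2 °C


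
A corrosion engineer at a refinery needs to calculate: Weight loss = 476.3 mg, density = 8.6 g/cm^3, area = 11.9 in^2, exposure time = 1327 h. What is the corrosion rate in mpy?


Apply the mpy weight-loss relation: CR = 534 * W / (D * A * T)
Numerator: 534 * 476.3 = 254344.2
Denominator: 8.6 * 11.9 * 1327 = 135805.18
CR = 254344.2 / 135805.18 = 1.873 mpy

1.873 mpy


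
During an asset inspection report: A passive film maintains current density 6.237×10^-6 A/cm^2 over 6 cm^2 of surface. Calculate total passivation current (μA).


I = i_pass * A, then convert A → μA (×10^6)
I = 6.237×10^-6 * 6 * 10^6 = 37.42 μA

37.42 μA


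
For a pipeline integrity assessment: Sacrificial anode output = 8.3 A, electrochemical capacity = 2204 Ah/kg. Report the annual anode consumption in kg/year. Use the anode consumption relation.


Annual consumption = current * hours per year / capacity
Rate = 8.3 * 8760 / 2204 = 33.0 kg/year

33.0 kg/year


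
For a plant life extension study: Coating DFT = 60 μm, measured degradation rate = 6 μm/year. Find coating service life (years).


Service life = thickness / degradation rate
Life = 60 / 6 = 10.0 years

10.0 years


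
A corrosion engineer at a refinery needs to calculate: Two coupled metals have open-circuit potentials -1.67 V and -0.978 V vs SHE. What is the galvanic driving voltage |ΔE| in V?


Driving voltage is the absolute potential difference.
|ΔE| = |-1.67 − (-0.978)| = 0.692 V

0.692 V


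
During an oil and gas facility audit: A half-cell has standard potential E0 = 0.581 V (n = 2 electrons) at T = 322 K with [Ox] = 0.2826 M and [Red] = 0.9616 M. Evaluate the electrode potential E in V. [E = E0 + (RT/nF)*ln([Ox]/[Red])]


Apply the Nernst equation: E = E0 + (RT/nF)*ln([Ox]/[Red])
Step 1: RT/nF = 8.314*322/(2*96485) = 0.01387318 V
Step 2: [Ox]/[Red] = 0.2826/0.9616 = 0.293885
Step 3: ln(0.293885) = -1.224567
Step 4: correction = 0.01387318 * -1.224567 = -0.017 V
E = 0.581 + -0.017 = 0.564 V

0.564 V


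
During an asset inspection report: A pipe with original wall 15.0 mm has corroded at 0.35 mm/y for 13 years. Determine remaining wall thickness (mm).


Remaining wall = original − CR × time
t = 15.0 − 0.35*13 = 15.0 − 4.55 = 10.45 mm

10.45 mm


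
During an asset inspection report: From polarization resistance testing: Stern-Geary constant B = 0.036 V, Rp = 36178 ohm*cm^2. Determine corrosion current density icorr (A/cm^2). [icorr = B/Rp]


Apply the Stern-Geary relation: icorr = B / Rp
icorr = 0.036 / 36178 = 9.951×10^-7 A/cm^2

9.951×10^-7 A/cm^2


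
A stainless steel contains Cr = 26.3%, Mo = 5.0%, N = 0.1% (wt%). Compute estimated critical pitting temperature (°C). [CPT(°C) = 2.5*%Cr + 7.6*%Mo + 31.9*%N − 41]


Apply the ASTM G48 empirical CPT estimate: CPT(°C) = 2.5*%Cr + 7.6*%Mo + 31.9*%N − 41
2.5*26.3 = 65.75; 7.6*5.0 = 38; 31.9*0.1 = 3.19
CPT = 65.75 + 38 + 3.19 − 41 = 65.94 °C
Rounded to 0.1 °C: CPT ≈ 65.9 °C

65.9 °C


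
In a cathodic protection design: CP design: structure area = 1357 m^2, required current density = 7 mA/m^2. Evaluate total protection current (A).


I = area * current density, then convert mA → A (÷1000)
I = 1357 * 7 / 1000 = 9.5 A

9.5 A


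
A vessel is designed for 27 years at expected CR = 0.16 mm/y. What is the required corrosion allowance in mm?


Corrosion allowance = CR × design life
CA = 0.16 * 27 = 4.32 mm

4.32 mm


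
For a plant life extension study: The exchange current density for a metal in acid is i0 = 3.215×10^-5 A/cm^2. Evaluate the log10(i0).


i0 = 3.215×10^-5 A/cm^2
log10(i0) = -4.493

-4.493


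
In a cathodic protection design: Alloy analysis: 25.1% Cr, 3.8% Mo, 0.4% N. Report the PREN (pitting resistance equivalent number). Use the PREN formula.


Apply the PREN formula: PREN = Cr + 3.3*Mo + 16*N
PREN = 25.1 + 3.3*3.8 + 16*0.4
PREN = 25.1 + 12.54 + 6.4 = 44.04

44.04


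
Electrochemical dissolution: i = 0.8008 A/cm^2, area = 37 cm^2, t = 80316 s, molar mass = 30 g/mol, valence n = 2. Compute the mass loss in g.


Apply Faraday's law: m = i*A*t*M / (n*F)
Total charge passed Q = i*A*t = 0.8008*37*80316 = 2379730.9536 C
m = Q*M/(n*F) = 2379730.9536*30/(2*96485) = 369.96387 g

369.96387 g


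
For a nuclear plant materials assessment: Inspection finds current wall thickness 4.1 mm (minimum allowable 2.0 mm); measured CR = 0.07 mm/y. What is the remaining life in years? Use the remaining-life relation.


Apply the remaining-life relation: RL = (t_current − t_min) / CR
RL = (4.1 − 2.0) / 0.07 = 2.1 / 0.07 = 30.0 years

30.0 years


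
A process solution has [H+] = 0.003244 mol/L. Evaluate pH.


pH = −log10[H+]
pH = −log10(0.003244) = 2.49

2.49


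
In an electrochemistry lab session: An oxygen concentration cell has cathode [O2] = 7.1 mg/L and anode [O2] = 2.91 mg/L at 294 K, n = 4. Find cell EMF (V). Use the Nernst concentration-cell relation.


Apply the Nernst concentration-cell relation: E = (RT/nF)*ln(C_cathode/C_anode)
RT/nF = 8.314*294/(4*96485) = 0.00633341 V
ln(7.1/2.91) = 0.89194
E = 0.00633341 * 0.89194 = 0.00565 V

0.00565 V


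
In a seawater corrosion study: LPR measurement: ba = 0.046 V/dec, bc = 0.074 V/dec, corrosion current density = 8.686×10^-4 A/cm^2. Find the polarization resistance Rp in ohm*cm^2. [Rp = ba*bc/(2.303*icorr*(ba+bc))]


Apply the Stern-Geary equation: Rp = ba*bc / (2.303*icorr*(ba+bc))
ba*bc = 0.046*0.074 = 0.003404
ba+bc = 0.12; 2.303*icorr*(ba+bc) = 2.303*8.686×10^-4*0.12 = 2.400463×10^-4
Rp = 0.003404 / 2.400463×10^-4 = 14.2 ohm*cm^2

14.2 ohm*cm^2


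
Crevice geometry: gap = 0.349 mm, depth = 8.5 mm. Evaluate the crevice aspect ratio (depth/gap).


Aspect ratio = depth / gap
Ratio = 8.5 / 0.349 = 24.4

24.4


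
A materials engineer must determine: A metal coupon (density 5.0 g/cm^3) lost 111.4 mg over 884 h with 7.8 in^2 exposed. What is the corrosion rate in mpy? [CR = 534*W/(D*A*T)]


Apply the mpy weight-loss relation: CR = 534 * W / (D * A * T)
Numerator: 534 * 111.4 = 59487.6
Denominator: 5.0 * 7.8 * 884 = 34476.0
CR = 59487.6 / 34476.0 = 1.725 mpy

1.725 mpy


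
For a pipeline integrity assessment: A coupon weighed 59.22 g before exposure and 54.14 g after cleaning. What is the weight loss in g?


Weight loss = initial − final
WL = 59.22 − 54.14 = 5.08 g

5.08 g


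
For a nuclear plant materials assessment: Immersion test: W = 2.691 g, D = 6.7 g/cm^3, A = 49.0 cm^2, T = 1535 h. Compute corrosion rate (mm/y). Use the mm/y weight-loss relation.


Apply the mm/y weight-loss relation: CR = 87600 * W / (D * A * T)
Numerator: 87600 * 2.691 = 235731.6
Denominator: 6.7 * 49.0 * 1535 = 503940.5
CR = 235731.6 / 503940.5 = 0.4678 mm/y

0.4678 mm/y


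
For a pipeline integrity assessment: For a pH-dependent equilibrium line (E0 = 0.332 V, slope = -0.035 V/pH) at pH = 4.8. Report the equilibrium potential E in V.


Apply the Pourbaix line equation: E = E0 + slope*pH
E = 0.332 + (-0.035)*4.8 = 0.332 + (-0.168) = 0.164 V
Rounded to 3 decimal places: E = 0.164 V

0.164 V


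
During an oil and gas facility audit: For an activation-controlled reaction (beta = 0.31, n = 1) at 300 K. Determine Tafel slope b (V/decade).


Apply the Tafel slope relation: b = 2.303*R*T/(beta*n*F)
Numerator: 2.303 * 8.314 * 300 = 5744.14
Denominator: 0.31 * 1 * 96485 = 29910.35
b = 5744.14 / 29910.35 = 0.192 V/decade

0.192 V/decade


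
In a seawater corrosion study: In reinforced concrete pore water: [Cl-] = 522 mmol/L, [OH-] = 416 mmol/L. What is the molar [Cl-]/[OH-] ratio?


Threshold parameter = [Cl-] / [OH-] (molar basis; both in mmol/L, so units cancel)
Ratio = 522 / 416 = 1.25

1.25


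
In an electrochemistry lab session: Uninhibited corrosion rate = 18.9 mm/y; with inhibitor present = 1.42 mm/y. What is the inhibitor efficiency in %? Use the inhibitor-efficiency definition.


Apply the inhibitor-efficiency definition: IE = (CR_blank − CR_inh)/CR_blank × 100
IE = (18.9 − 1.42) / 18.9 × 100
IE = 17.48 / 18.9 × 100 = 92.5 %

92.5 %


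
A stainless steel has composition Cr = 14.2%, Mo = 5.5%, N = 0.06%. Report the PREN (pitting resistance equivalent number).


Apply the PREN formula: PREN = Cr + 3.3*Mo + 16*N
PREN = 14.2 + 3.3*5.5 + 16*0.06
PREN = 14.2 + 18.15 + 0.96 = 33.31

33.31


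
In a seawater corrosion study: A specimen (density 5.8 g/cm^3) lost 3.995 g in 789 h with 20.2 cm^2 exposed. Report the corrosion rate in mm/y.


Apply the mm/y weight-loss relation: CR = 87600 * W / (D * A * T)
Numerator: 87600 * 3.995 = 349962.0
Denominator: 5.8 * 20.2 * 789 = 92439.24
CR = 349962.0 / 92439.24 = 3.78586 mm/y

3.78586 mm/y


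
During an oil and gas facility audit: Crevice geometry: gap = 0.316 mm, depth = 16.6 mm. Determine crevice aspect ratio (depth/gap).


Aspect ratio = depth / gap
Ratio = 16.6 / 0.316 = 52.5

52.5


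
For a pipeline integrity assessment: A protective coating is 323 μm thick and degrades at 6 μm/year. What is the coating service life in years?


Service life = thickness / degradation rate
Life = 323 / 6 = 53.8 years

53.8 years


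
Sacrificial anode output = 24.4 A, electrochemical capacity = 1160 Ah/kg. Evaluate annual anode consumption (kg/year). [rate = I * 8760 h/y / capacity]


Annual consumption = current * hours per year / capacity
Rate = 24.4 * 8760 / 1160 = 184.3 kg/year

184.3 kg/year


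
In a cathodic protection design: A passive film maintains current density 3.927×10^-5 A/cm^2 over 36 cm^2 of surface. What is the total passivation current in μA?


I = i_pass * A, then convert A → μA (×10^6)
I = 3.927×10^-5 * 36 * 10^6 = 1413.72 μA

1413.72 μA


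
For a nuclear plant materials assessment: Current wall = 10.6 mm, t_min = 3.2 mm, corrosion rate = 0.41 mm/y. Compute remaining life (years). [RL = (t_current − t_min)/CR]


Apply the remaining-life relation: RL = (t_current − t_min) / CR
RL = (10.6 − 3.2) / 0.41 = 7.4 / 0.41 = 18.0 years

18.0 years


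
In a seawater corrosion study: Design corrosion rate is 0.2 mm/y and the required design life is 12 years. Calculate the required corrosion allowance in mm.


Corrosion allowance = CR × design life
CA = 0.2 * 12 = 2.4 mm

2.4 mm


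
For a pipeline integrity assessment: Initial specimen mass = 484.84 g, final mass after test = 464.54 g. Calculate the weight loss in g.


Weight loss = initial − final
WL = 484.84 − 464.54 = 20.3 g

20.3 g


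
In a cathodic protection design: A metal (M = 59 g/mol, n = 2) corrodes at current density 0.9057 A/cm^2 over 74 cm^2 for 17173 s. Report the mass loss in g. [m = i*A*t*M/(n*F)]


Apply Faraday's law: m = i*A*t*M / (n*F)
Total charge passed Q = i*A*t = 0.9057*74*17173 = 1150965.3714 C
m = Q*M/(n*F) = 1150965.3714*59/(2*96485) = 351.904 g

351.904 g


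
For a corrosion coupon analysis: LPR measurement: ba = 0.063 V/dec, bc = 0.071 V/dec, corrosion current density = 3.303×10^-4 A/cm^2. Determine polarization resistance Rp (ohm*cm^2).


Apply the Stern-Geary equation: Rp = ba*bc / (2.303*icorr*(ba+bc))
ba*bc = 0.063*0.071 = 0.004473
ba+bc = 0.134; 2.303*icorr*(ba+bc) = 2.303*3.303×10^-4*0.134 = 1.0193124×10^-4
Rp = 0.004473 / 1.0193124×10^-4 = 43.88 ohm*cm^2

43.88 ohm*cm^2


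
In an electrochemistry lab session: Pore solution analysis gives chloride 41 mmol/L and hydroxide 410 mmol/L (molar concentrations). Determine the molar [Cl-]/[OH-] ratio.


Threshold parameter = [Cl-] / [OH-] (molar basis; both in mmol/L, so units cancel)
Ratio = 41 / 410 = 0.1

0.1


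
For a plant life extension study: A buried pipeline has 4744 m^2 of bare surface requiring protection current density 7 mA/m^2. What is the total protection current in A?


I = area * current density, then convert mA → A (÷1000)
I = 4744 * 7 / 1000 = 33.21 A

33.21 A


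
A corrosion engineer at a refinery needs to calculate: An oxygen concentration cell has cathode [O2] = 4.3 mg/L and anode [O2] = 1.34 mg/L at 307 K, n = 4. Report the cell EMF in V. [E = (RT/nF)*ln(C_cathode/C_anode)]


Apply the Nernst concentration-cell relation: E = (RT/nF)*ln(C_cathode/C_anode)
RT/nF = 8.314*307/(4*96485) = 0.00661346 V
ln(4.3/1.34) = 1.16595
E = 0.00661346 * 1.16595 = 0.00771 V

0.00771 V


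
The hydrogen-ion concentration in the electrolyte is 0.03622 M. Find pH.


pH = −log10[H+]
pH = −log10(0.03622) = 1.44

1.44


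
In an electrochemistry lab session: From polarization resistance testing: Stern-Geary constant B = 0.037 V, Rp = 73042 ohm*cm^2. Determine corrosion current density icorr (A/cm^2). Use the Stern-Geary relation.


Apply the Stern-Geary relation: icorr = B / Rp
icorr = 0.037 / 73042 = 5.066×10^-7 A/cm^2

5.066×10^-7 A/cm^2


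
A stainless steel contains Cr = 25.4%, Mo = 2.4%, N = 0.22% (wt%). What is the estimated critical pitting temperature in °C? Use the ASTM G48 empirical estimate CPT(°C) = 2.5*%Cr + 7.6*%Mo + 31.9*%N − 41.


Apply the ASTM G48 empirical CPT estimate: CPT(°C) = 2.5*%Cr + 7.6*%Mo + 31.9*%N − 41
2.5*25.4 = 63.5; 7.6*2.4 = 18.24; 31.9*0.22 = 7.018
CPT = 63.5 + 18.24 + 7.018 − 41 = 47.758 °C
Rounded to 0.1 °C: CPT ≈ 47.8 °C

47.8 °C


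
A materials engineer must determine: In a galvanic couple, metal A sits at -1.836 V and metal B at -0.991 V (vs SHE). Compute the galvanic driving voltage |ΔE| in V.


Driving voltage is the absolute potential difference.
|ΔE| = |-1.836 − (-0.991)| = 0.845 V

0.845 V


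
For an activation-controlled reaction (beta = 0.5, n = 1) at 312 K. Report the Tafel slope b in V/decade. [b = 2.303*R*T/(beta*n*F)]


Apply the Tafel slope relation: b = 2.303*R*T/(beta*n*F)
Numerator: 2.303 * 8.314 * 312 = 5973.91
Denominator: 0.5 * 1 * 96485 = 48242.5
b = 5973.91 / 48242.5 = 0.1238 V/decade

0.1238 V/decade


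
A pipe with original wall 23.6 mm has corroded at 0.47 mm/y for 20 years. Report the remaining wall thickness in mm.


Remaining wall = original − CR × time
t = 23.6 − 0.47*20 = 23.6 − 9.4 = 14.2 mm

14.2 mm


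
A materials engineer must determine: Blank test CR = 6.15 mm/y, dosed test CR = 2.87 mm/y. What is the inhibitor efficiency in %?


Apply the inhibitor-efficiency definition: IE = (CR_blank − CR_inh)/CR_blank × 100
IE = (6.15 − 2.87) / 6.15 × 100
IE = 3.28 / 6.15 × 100 = 53.3 %

53.3 %


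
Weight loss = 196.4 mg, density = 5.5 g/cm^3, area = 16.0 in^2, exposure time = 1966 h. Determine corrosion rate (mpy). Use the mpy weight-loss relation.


Apply the mpy weight-loss relation: CR = 534 * W / (D * A * T)
Numerator: 534 * 196.4 = 104877.6
Denominator: 5.5 * 16.0 * 1966 = 173008.0
CR = 104877.6 / 173008.0 = 0.6062 mpy

0.6062 mpy


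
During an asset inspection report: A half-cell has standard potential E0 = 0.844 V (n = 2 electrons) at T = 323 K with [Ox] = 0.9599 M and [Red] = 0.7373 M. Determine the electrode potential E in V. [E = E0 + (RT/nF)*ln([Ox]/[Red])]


Apply the Nernst equation: E = E0 + (RT/nF)*ln([Ox]/[Red])
Step 1: RT/nF = 8.314*323/(2*96485) = 0.01391627 V
Step 2: [Ox]/[Red] = 0.9599/0.7373 = 1.301912
Step 3: ln(1.301912) = 0.263834
Step 4: correction = 0.01391627 * 0.263834 = 0.0037 V
E = 0.844 + 0.0037 = 0.8477 V

0.8477 V


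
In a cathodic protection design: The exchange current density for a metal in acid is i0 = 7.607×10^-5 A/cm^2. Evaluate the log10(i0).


i0 = 7.607×10^-5 A/cm^2
log10(i0) = -4.119

-4.119


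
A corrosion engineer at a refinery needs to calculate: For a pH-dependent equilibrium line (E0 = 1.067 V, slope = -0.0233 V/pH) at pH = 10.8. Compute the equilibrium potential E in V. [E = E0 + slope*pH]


Apply the Pourbaix line equation: E = E0 + slope*pH
E = 1.067 + (-0.0233)*10.8 = 1.067 + (-0.25164) = 0.81536 V
Rounded to 3 decimal places: E = 0.815 V

0.815 V


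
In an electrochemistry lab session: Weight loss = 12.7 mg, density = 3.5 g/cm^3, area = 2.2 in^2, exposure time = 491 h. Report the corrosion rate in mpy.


Apply the mpy weight-loss relation: CR = 534 * W / (D * A * T)
Numerator: 534 * 12.7 = 6781.8
Denominator: 3.5 * 2.2 * 491 = 3780.7
CR = 6781.8 / 3780.7 = 1.794 mpy

1.794 mpy


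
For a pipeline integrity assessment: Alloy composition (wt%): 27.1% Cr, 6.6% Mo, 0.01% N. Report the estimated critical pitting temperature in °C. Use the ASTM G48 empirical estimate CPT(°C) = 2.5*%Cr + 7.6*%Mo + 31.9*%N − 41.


Apply the ASTM G48 empirical CPT estimate: CPT(°C) = 2.5*%Cr + 7.6*%Mo + 31.9*%N − 41
2.5*27.1 = 67.75; 7.6*6.6 = 50.16; 31.9*0.01 = 0.319
CPT = 67.75 + 50.16 + 0.319 − 41 = 77.229 °C
Rounded to 0.1 °C: CPT ≈ 77.2 °C

77.2 °C


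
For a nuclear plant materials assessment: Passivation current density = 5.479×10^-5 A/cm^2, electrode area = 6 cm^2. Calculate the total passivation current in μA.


I = i_pass * A, then convert A → μA (×10^6)
I = 5.479×10^-5 * 6 * 10^6 = 328.74 μA

328.74 μA


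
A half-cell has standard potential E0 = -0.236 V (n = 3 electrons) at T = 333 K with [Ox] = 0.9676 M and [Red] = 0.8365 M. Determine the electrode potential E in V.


Apply the Nernst equation: E = E0 + (RT/nF)*ln([Ox]/[Red])
Step 1: RT/nF = 8.314*333/(3*96485) = 0.00956474 V
Step 2: [Ox]/[Red] = 0.9676/0.8365 = 1.156724
Step 3: ln(1.156724) = 0.145592
Step 4: correction = 0.00956474 * 0.145592 = 0.0014 V
E = -0.236 + 0.0014 = -0.2346 V

-0.2346 V


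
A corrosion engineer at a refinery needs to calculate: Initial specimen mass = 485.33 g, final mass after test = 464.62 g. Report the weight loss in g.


Weight loss = initial − final
WL = 485.33 − 464.62 = 20.71 g

20.71 g


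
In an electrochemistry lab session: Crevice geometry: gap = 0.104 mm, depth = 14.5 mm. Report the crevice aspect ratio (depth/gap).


Aspect ratio = depth / gap
Ratio = 14.5 / 0.104 = 139.4

139.4


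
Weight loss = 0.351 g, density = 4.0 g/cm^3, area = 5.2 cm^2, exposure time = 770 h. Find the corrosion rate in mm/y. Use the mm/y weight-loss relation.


Apply the mm/y weight-loss relation: CR = 87600 * W / (D * A * T)
Numerator: 87600 * 0.351 = 30747.6
Denominator: 4.0 * 5.2 * 770 = 16016.0
CR = 30747.6 / 16016.0 = 1.9198 mm/y

1.9198 mm/y


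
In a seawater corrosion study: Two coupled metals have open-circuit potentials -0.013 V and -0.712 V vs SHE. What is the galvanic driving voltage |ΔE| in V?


Driving voltage is the absolute potential difference.
|ΔE| = |-0.013 − (-0.712)| = 0.699 V

0.699 V


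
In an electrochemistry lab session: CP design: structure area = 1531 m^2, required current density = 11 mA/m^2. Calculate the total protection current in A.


I = area * current density, then convert mA → A (÷1000)
I = 1531 * 11 / 1000 = 16.84 A

16.84 A
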